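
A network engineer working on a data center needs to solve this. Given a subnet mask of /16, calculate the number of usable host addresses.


Given: subnet mask /16
Host bits = 32 - 16 = 16
Total addresses = 2^16 = 65536
Usable hosts = 65536 - 2 (network + broadcast) = 65534

65534


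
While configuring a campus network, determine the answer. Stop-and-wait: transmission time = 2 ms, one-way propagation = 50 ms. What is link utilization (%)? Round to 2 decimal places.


Given: Ttrans = 2 ms, Tprop = 50 ms
RTT = 2 * Tprop = 2 * 50 = 100 ms
U = Ttrans / (Ttrans + RTT)
U = 2 / (2 + 100)
U = 2 / 102 = 0.019608
U% = 1.96%

1.96


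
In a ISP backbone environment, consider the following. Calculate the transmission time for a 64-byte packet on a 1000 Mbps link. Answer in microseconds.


Given: packet = 64 bytes, bandwidth = 1000 Mbps
Packet in bits = 64 * 8 = 512 bits
Bandwidth = 1000 * 10^6 = 1000000000 bps
Time = 512 / 1000000000 seconds
Time in us = 512 * 10^6 / 1000000000 = 0.512

0.512


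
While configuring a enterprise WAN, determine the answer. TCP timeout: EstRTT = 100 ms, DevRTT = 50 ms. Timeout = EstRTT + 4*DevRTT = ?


Given: EstRTT = 100 ms, DevRTT = 50 ms
Timeout = EstRTT + 4 * DevRTT
4 * DevRTT = 4 * 50 = 200
Timeout = 100 + 200 = 300 ms

300


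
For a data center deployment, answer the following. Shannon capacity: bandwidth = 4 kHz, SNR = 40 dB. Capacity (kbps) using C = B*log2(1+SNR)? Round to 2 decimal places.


Given: B = 4 kHz, SNR = 40 dB
SNR linear = 10^(40/10) = 10000
1 + SNR = 10001
log2(10001) = 13.2878566418
C = 4 * 1000 * 13.2878566418 = 53151.4266 bps
C = 53.151427 kbps -> 53.15 kbps (2 dp)

53.15


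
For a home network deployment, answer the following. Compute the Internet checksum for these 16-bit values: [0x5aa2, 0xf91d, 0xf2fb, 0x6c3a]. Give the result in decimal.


Given words: [0x5aa2, 0xf91d, 0xf2fb, 0x6c3a]
Step 1: Sum all words
Raw sum = 23202 + 63773 + 62203 + 27706 = 176884
Step 2: Fold carry: (45812 + 2) = 45814
One's complement = ~45814 & 0xFFFF = 19721

19721


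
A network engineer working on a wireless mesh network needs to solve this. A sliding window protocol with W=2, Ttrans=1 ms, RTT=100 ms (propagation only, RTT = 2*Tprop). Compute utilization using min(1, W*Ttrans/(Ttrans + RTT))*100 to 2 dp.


Given: W = 2, Ttrans = 1 ms, RTT = 100 ms (= 2 * Tprop, Tprop = 50 ms)
Cycle time = Ttrans + RTT = 1 + 100 = 101 ms (first packet sent until its ACK returns)
W * Ttrans = 2 * 1 = 2 ms of sending per cycle
W * Ttrans / (Ttrans + RTT) = 2 / 101 = 0.019802
U = min(1, 0.019802) = 0.019802
U% = 1.98%

1.98


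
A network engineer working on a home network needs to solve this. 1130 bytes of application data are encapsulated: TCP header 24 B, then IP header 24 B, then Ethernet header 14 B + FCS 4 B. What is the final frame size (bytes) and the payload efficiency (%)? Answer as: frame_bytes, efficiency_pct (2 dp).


TCP segment = 1130 + 24 = 1154 B
IP packet = 1154 + 24 = 1178 B
Ethernet frame = 1178 + 14 + 4 = 1196 B
Efficiency = app / frame = 1130 / 1196 = 0.944816 = 94.4816% -> 94.48% (2 dp)

1196, 94.48


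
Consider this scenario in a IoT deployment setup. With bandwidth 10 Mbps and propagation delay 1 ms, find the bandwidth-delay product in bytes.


Given: bandwidth = 10 Mbps, delay = 1 ms
BDP in bits = 10 * 10^6 * 1 / 1000
BDP in bits = 10000
BDP in bytes = 10000 / 8 = 1250

1250


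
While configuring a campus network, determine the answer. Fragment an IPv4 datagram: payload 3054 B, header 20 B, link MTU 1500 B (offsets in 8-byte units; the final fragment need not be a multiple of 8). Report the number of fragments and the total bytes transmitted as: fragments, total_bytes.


Max data per non-final fragment = floor((MTU - header)/8)*8 = floor((1500 - 20)/8)*8 = floor(1480/8)*8 = 1480 B
Final fragment needs no 8-byte alignment: it can carry up to MTU - header = 1480 B
Non-final fragments needed = ceil((payload - 1480) / 1480) = ceil(1574/1480) = ceil(1.0635) = 2
Number of fragments = 2 + 1 = 3
Fragment sizes (data): 2 * 1480 B + 94 B (last, 94 <= 1480 OK)
Total bytes sent = payload + n_frags * header = 3054 + 3*20 = 3054 + 60 = 3114 B

3, 3114


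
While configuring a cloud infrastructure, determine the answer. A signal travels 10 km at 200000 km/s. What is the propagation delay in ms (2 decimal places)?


Given: distance = 10 km, speed = 200000 km/s
Delay = distance / speed = 10 / 200000 seconds
Delay in ms = 10 * 1000 / 200000
Delay = 0.0500 ms
Rounded to 2 dp = 0.05 ms

0.05


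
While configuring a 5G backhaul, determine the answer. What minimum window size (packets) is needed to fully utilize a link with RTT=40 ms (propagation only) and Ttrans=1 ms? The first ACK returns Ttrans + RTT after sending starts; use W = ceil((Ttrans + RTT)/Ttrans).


Given: Ttrans = 1 ms, RTT = 40 ms (= 2 * Tprop, Tprop = 20 ms)
Time until first ACK returns = Ttrans + RTT = 1 + 40 = 41 ms
Need W * Ttrans >= Ttrans + RTT  ->  W >= (Ttrans + RTT) / Ttrans
(Ttrans + RTT) / Ttrans = 41 / 1 = 41
W_min = ceil(41) = 41

41


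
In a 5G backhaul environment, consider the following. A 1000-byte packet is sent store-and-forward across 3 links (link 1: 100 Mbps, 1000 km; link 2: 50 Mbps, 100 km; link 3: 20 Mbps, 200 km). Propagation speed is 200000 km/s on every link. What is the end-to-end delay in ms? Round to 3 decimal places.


Packet = 1000 bytes = 8000 bits. Store-and-forward: sum (t_trans + t_prop) per link.
Link 1: t_trans = 8000/(100*10^6) s = 0.0800 ms; t_prop = 1000/200000 s = 5.0000 ms; subtotal = 5.0800 ms
Link 2: t_trans = 8000/(50*10^6) s = 0.1600 ms; t_prop = 100/200000 s = 0.5000 ms; subtotal = 0.6600 ms
Link 3: t_trans = 8000/(20*10^6) s = 0.4000 ms; t_prop = 200/200000 s = 1.0000 ms; subtotal = 1.4000 ms
End-to-end = 5.0800 + 0.6600 + 1.4000 = 7.1400 ms -> 7.140 ms (3 dp)

7.140


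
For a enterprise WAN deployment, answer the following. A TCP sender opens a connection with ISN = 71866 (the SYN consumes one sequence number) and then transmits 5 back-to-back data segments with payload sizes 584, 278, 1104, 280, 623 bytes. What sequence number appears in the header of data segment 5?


The SYN occupies sequence number ISN = 71866, so the first data byte is ISN + 1 = 71867.
SEQ of data segment i = (ISN + 1) + sum of payload sizes of segments 1..i-1.
Segment 1: SEQ = 71867, payload = 584 bytes
Segment 2: SEQ = 72451, payload = 278 bytes
Segment 3: SEQ = 72729, payload = 1104 bytes
Segment 4: SEQ = 73833, payload = 280 bytes
Segment 5: SEQ = 74113, payload = 623 bytes
SEQ of segment 5 = 71867 + 584 + 278 + 1104 + 280 = 74113

74113


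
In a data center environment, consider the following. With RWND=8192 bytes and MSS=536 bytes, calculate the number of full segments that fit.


Given: RWND = 8192 bytes, MSS = 536 bytes
Full segments = floor(RWND / MSS)
Full segments = floor(8192 / 536)
Full segments = floor(15.2836) = 15

15


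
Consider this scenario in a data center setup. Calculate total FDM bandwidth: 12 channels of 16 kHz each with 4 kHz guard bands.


Given: 12 channels, 16 kHz each, guard = 4 kHz
Channel bandwidth = 12 * 16 = 192 kHz
Guard bands = 11 gaps * 4 kHz = 44 kHz
Total = 192 + 44 = 236 kHz

236


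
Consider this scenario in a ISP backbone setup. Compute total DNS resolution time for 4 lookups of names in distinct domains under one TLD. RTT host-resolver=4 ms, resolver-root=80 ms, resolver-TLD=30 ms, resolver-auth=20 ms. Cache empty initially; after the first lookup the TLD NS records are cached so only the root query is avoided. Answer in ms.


Lookup 1 (cold cache): local + root + TLD + auth = 4 + 80 + 30 + 20 = 134 ms
Lookups 2..4 (TLD NS cached -> skip root; new domain -> still ask TLD and auth): local + TLD + auth = 4 + 30 + 20 = 54 ms each
Remaining 3 lookups: 3 * 54 = 162 ms
Total = 134 + 162 = 296 ms

296


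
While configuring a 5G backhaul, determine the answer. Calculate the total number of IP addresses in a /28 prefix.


Given: CIDR prefix /28
Host bits = 32 - 28 = 4
Total addresses = 2^4 = 16

16


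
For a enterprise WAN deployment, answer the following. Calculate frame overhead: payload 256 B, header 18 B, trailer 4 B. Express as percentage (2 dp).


Given: payload = 256 B, header = 18 B, trailer = 4 B
Overhead bytes = header + trailer = 18 + 4 = 22
Total frame = payload + overhead = 256 + 22 = 278
Overhead % = 22 / 278 * 100 = 7.9137% -> 7.91% (2 dp)

7.91


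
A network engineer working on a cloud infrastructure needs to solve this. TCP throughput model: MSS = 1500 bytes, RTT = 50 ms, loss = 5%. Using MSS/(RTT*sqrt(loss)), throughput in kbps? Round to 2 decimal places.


Given: MSS = 1500 bytes, RTT = 50 ms, loss = 5%
RTT in seconds = 50 / 1000 = 0.05
Loss rate = 5% = 0.05
sqrt(loss) = sqrt(0.05) = 0.223606797750
Throughput (bytes/s) = 1500 / (0.05 * 0.223606797750) = 134164.0786
Throughput (kbps) = 134164.0786 * 8 / 1000 = 1073.312629 -> 1073.31 kbps (2 dp)

1073.31


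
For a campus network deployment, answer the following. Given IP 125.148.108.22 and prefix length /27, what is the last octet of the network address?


Given: IP = 125.148.108.22, prefix = /27
Subnet mask = 255.255.255.224
Last octet of IP: 22
Last octet of mask: 224
Network last octet = 22 AND 224 = 0

0


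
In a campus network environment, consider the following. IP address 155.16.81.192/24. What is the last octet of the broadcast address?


Given: IP = 155.16.81.192, prefix = /24
Host bits = 32 - 24 = 8
Network last octet = 192 AND mask = 0
Host part size = 2^8 - 1 = 255
Broadcast last octet = 0 OR 255 = 255

255


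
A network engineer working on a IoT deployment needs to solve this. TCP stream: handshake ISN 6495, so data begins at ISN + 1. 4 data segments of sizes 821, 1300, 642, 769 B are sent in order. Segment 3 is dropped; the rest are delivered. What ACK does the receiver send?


SYN uses sequence number 6495; first data byte = ISN + 1 = 6496.
Segment 1: SEQ = 6496, len = 821 B, covers [6496, 7316]
Segment 2: SEQ = 7317, len = 1300 B, covers [7317, 8616]
Segment 3: SEQ = 8617, len = 642 B, covers [8617, 9258] [LOST]
Segment 4: SEQ = 9259, len = 769 B, covers [9259, 10027]
In-order data received: bytes [6496, 8616] (segments 1..2).
Segment 3 missing -> gap begins at byte 8617; later segments buffered out of order.
Cumulative ACK = next expected in-order byte = 6496 + 821 + 1300 = 8617

8617


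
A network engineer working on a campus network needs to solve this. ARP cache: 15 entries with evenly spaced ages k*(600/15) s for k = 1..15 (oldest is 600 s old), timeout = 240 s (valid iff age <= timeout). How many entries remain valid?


Ages are k * 600/15 s for k = 1..15 (spacing = 40.0000 s).
Entry k is valid iff k * 600/15 <= 240 iff k <= 15 * 240 / 600 = 6.0000
n_valid = floor(6.0000) = 6
(n_stale = 15 - 6 = 9)

6


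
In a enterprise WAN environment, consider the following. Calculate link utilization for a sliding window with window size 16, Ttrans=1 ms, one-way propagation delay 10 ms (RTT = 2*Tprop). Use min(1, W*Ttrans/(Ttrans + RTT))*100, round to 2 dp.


Given: W = 16, Ttrans = 1 ms, RTT = 20 ms (= 2 * Tprop, Tprop = 10 ms)
Cycle time = Ttrans + RTT = 1 + 20 = 21 ms (first packet sent until its ACK returns)
W * Ttrans = 16 * 1 = 16 ms of sending per cycle
W * Ttrans / (Ttrans + RTT) = 16 / 21 = 0.761905
U = min(1, 0.761905) = 0.761905
U% = 76.19%

76.19


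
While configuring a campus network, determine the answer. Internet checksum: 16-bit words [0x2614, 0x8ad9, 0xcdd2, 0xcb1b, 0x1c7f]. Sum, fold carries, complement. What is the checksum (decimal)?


Given words: [0x2614, 0x8ad9, 0xcdd2, 0xcb1b, 0x1c7f]
Step 1: Sum all words
Raw sum = 9748 + 35545 + 52690 + 51995 + 7295 = 157273
Step 2: Fold carry: (26201 + 2) = 26203
One's complement = ~26203 & 0xFFFF = 39332

39332


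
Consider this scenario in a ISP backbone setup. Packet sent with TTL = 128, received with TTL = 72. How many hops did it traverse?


Given: initial TTL = 128, received TTL = 72
Hops = initial TTL - received TTL
Hops = 128 - 72 = 56

56


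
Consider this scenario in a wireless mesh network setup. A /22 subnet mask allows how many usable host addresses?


Given: subnet mask /22
Host bits = 32 - 22 = 10
Total addresses = 2^10 = 1024
Usable hosts = 1024 - 2 (network + broadcast) = 1022

1022


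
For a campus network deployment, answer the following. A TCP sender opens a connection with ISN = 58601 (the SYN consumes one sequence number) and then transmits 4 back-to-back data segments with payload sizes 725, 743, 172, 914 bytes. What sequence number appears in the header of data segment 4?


The SYN occupies sequence number ISN = 58601, so the first data byte is ISN + 1 = 58602.
SEQ of data segment i = (ISN + 1) + sum of payload sizes of segments 1..i-1.
Segment 1: SEQ = 58602, payload = 725 bytes
Segment 2: SEQ = 59327, payload = 743 bytes
Segment 3: SEQ = 60070, payload = 172 bytes
Segment 4: SEQ = 60242, payload = 914 bytes
SEQ of segment 4 = 58602 + 725 + 743 + 172 = 60242

60242


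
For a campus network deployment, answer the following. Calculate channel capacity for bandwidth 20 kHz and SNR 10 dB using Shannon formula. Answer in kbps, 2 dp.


Given: B = 20 kHz, SNR = 10 dB
SNR linear = 10^(10/10) = 10
1 + SNR = 11
log2(11) = 3.4594316186
C = 20 * 1000 * 3.4594316186 = 69188.6324 bps
C = 69.188632 kbps -> 69.19 kbps (2 dp)

69.19


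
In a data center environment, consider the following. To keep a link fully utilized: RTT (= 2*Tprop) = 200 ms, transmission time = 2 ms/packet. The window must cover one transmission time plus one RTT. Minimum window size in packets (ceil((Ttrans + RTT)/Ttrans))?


Given: Ttrans = 2 ms, RTT = 200 ms (= 2 * Tprop, Tprop = 100 ms)
Time until first ACK returns = Ttrans + RTT = 2 + 200 = 202 ms
Need W * Ttrans >= Ttrans + RTT  ->  W >= (Ttrans + RTT) / Ttrans
(Ttrans + RTT) / Ttrans = 202 / 2 = 101
W_min = ceil(101) = 101

101


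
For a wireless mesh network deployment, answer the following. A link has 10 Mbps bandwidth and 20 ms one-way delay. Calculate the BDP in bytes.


Given: bandwidth = 10 Mbps, delay = 20 ms
BDP in bits = 10 * 10^6 * 20 / 1000
BDP in bits = 200000
BDP in bytes = 200000 / 8 = 25000

25000


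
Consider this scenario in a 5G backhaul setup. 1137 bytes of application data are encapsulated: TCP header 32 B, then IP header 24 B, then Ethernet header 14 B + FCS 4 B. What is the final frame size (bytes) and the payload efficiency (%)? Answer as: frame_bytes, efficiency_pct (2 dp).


TCP segment = 1137 + 32 = 1169 B
IP packet = 1169 + 24 = 1193 B
Ethernet frame = 1193 + 14 + 4 = 1211 B
Efficiency = app / frame = 1137 / 1211 = 0.938893 = 93.8893% -> 93.89% (2 dp)

1211, 93.89


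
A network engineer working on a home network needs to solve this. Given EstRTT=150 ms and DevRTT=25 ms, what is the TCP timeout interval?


Given: EstRTT = 150 ms, DevRTT = 25 ms
Timeout = EstRTT + 4 * DevRTT
4 * DevRTT = 4 * 25 = 100
Timeout = 150 + 100 = 250 ms

250


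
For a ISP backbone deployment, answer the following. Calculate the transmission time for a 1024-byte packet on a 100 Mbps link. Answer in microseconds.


Given: packet = 1024 bytes, bandwidth = 100 Mbps
Packet in bits = 1024 * 8 = 8192 bits
Bandwidth = 100 * 10^6 = 100000000 bps
Time = 8192 / 100000000 seconds
Time in us = 8192 * 10^6 / 100000000 = 81.92

81.92


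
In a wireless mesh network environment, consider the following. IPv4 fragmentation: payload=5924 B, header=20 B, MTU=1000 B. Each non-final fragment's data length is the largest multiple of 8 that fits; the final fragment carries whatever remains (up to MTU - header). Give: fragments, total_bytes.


Max data per non-final fragment = floor((MTU - header)/8)*8 = floor((1000 - 20)/8)*8 = floor(980/8)*8 = 976 B
Final fragment needs no 8-byte alignment: it can carry up to MTU - header = 980 B
Non-final fragments needed = ceil((payload - 980) / 976) = ceil(4944/976) = ceil(5.0656) = 6
Number of fragments = 6 + 1 = 7
Fragment sizes (data): 6 * 976 B + 68 B (last, 68 <= 980 OK)
Total bytes sent = payload + n_frags * header = 5924 + 7*20 = 5924 + 140 = 6064 B

7, 6064


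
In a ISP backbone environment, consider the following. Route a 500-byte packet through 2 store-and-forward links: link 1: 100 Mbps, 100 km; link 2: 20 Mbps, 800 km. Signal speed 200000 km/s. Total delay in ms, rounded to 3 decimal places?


Packet = 500 bytes = 4000 bits. Store-and-forward: sum (t_trans + t_prop) per link.
Link 1: t_trans = 4000/(100*10^6) s = 0.0400 ms; t_prop = 100/200000 s = 0.5000 ms; subtotal = 0.5400 ms
Link 2: t_trans = 4000/(20*10^6) s = 0.2000 ms; t_prop = 800/200000 s = 4.0000 ms; subtotal = 4.2000 ms
End-to-end = 0.5400 + 4.2000 = 4.7400 ms -> 4.740 ms (3 dp)

4.740


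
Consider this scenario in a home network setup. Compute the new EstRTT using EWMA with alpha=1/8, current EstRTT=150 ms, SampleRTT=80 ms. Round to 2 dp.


Given: EstRTT = 150 ms, SampleRTT = 80 ms, alpha = 1/8
New EstRTT = (1 - alpha) * EstRTT + alpha * SampleRTT
(7/8) * 150 = 131.25
(1/8) * 80 = 10
New EstRTT = 131.25 + 10 = 141.25 ms -> 141.25 ms (2 dp)

141.25


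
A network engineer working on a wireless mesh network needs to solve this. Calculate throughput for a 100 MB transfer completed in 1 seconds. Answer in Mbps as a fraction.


Given: file = 100 MB, time = 1 s
File in Mb = 100 * 8 = 800 Mb
Throughput = 800 / 1 Mbps
Throughput = 800 Mbps

800


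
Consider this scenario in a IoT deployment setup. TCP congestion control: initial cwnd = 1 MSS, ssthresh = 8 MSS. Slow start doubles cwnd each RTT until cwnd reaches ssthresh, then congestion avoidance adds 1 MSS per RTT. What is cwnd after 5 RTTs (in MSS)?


RTT 0: cwnd = 1 MSS (initial)
RTT 1: cwnd = 2 MSS (slow start, doubled)
RTT 2: cwnd = 4 MSS (slow start, doubled)
RTT 3: cwnd = 8 MSS (slow start, doubled)
RTT 4: cwnd = 9 MSS (congestion avoidance, +1)
RTT 5: cwnd = 10 MSS (congestion avoidance, +1)

10


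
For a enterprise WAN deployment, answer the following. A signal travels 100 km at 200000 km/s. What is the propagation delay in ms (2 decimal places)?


Given: distance = 100 km, speed = 200000 km/s
Delay = distance / speed = 100 / 200000 seconds
Delay in ms = 100 * 1000 / 200000
Delay = 0.5000 ms
Rounded to 2 dp = 0.50 ms

0.50


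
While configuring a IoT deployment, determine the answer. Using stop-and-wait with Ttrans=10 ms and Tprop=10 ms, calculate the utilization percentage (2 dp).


Given: Ttrans = 10 ms, Tprop = 10 ms
RTT = 2 * Tprop = 2 * 10 = 20 ms
U = Ttrans / (Ttrans + RTT)
U = 10 / (10 + 20)
U = 10 / 30 = 0.333333
U% = 33.33%

33.33


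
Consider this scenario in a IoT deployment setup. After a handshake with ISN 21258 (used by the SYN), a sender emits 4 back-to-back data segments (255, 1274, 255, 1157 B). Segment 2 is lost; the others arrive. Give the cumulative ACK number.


SYN uses sequence number 21258; first data byte = ISN + 1 = 21259.
Segment 1: SEQ = 21259, len = 255 B, covers [21259, 21513]
Segment 2: SEQ = 21514, len = 1274 B, covers [21514, 22787] [LOST]
Segment 3: SEQ = 22788, len = 255 B, covers [22788, 23042]
Segment 4: SEQ = 23043, len = 1157 B, covers [23043, 24199]
In-order data received: bytes [21259, 21513] (segments 1..1).
Segment 2 missing -> gap begins at byte 21514; later segments buffered out of order.
Cumulative ACK = next expected in-order byte = 21259 + 255 = 21514

21514


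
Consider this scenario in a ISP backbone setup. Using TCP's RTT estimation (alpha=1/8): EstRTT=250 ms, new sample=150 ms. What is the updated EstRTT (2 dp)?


Given: EstRTT = 250 ms, SampleRTT = 150 ms, alpha = 1/8
New EstRTT = (1 - alpha) * EstRTT + alpha * SampleRTT
(7/8) * 250 = 218.75
(1/8) * 150 = 18.75
New EstRTT = 218.75 + 18.75 = 237.5 ms -> 237.50 ms (2 dp)

237.50


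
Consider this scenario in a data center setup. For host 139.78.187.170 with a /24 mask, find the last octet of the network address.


Given: IP = 139.78.187.170, prefix = /24
Subnet mask = 255.255.255.0
Last octet of IP: 170
Last octet of mask: 0
Network last octet = 170 AND 0 = 0

0


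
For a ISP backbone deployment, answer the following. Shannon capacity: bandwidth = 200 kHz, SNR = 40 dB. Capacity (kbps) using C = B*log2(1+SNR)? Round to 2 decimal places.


Given: B = 200 kHz, SNR = 40 dB
SNR linear = 10^(40/10) = 10000
1 + SNR = 10001
log2(10001) = 13.2878566418
C = 200 * 1000 * 13.2878566418 = 2657571.3284 bps
C = 2657.571328 kbps -> 2657.57 kbps (2 dp)

2657.57


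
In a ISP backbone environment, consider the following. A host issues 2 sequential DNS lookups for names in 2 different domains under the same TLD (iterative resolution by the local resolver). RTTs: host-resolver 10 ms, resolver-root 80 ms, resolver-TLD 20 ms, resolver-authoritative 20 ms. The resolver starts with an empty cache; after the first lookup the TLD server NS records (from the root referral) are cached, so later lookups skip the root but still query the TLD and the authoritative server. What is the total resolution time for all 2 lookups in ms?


Lookup 1 (cold cache): local + root + TLD + auth = 10 + 80 + 20 + 20 = 130 ms
Lookups 2..2 (TLD NS cached -> skip root; new domain -> still ask TLD and auth): local + TLD + auth = 10 + 20 + 20 = 50 ms each
Remaining 1 lookups: 1 * 50 = 50 ms
Total = 130 + 50 = 180 ms

180


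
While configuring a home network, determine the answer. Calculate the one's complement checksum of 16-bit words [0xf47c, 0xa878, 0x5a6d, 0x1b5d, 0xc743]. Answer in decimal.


Given words: [0xf47c, 0xa878, 0x5a6d, 0x1b5d, 0xc743]
Step 1: Sum all words
Raw sum = 62588 + 43128 + 23149 + 7005 + 51011 = 186881
Step 2: Fold carry: (55809 + 2) = 55811
One's complement = ~55811 & 0xFFFF = 9724

9724


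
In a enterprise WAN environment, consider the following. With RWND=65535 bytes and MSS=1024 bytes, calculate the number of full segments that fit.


Given: RWND = 65535 bytes, MSS = 1024 bytes
Full segments = floor(RWND / MSS)
Full segments = floor(65535 / 1024)
Full segments = floor(63.999) = 63

63


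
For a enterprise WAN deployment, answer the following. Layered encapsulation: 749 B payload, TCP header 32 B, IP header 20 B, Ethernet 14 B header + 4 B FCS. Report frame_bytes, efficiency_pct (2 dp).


TCP segment = 749 + 32 = 781 B
IP packet = 781 + 20 = 801 B
Ethernet frame = 801 + 14 + 4 = 819 B
Efficiency = app / frame = 749 / 819 = 0.914530 = 91.4530% -> 91.45% (2 dp)

819, 91.45


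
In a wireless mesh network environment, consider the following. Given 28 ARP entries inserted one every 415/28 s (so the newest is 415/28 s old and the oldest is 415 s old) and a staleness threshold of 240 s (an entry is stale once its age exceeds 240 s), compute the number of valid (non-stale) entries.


Ages are k * 415/28 s for k = 1..28 (spacing = 14.8214 s).
Entry k is valid iff k * 415/28 <= 240 iff k <= 28 * 240 / 415 = 16.1928
n_valid = floor(16.1928) = 16
(n_stale = 28 - 16 = 12)

16


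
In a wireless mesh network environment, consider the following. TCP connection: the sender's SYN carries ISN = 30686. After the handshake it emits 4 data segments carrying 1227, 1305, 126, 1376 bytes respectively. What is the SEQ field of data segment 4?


The SYN occupies sequence number ISN = 30686, so the first data byte is ISN + 1 = 30687.
SEQ of data segment i = (ISN + 1) + sum of payload sizes of segments 1..i-1.
Segment 1: SEQ = 30687, payload = 1227 bytes
Segment 2: SEQ = 31914, payload = 1305 bytes
Segment 3: SEQ = 33219, payload = 126 bytes
Segment 4: SEQ = 33345, payload = 1376 bytes
SEQ of segment 4 = 30687 + 1227 + 1305 + 126 = 33345

33345


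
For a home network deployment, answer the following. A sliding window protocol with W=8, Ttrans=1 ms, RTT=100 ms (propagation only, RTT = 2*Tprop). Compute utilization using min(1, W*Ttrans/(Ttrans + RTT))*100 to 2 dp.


Given: W = 8, Ttrans = 1 ms, RTT = 100 ms (= 2 * Tprop, Tprop = 50 ms)
Cycle time = Ttrans + RTT = 1 + 100 = 101 ms (first packet sent until its ACK returns)
W * Ttrans = 8 * 1 = 8 ms of sending per cycle
W * Ttrans / (Ttrans + RTT) = 8 / 101 = 0.079208
U = min(1, 0.079208) = 0.079208
U% = 7.92%

7.92


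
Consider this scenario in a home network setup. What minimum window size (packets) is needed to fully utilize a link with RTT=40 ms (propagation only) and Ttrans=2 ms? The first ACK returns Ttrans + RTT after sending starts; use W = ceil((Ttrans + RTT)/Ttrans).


Given: Ttrans = 2 ms, RTT = 40 ms (= 2 * Tprop, Tprop = 20 ms)
Time until first ACK returns = Ttrans + RTT = 2 + 40 = 42 ms
Need W * Ttrans >= Ttrans + RTT  ->  W >= (Ttrans + RTT) / Ttrans
(Ttrans + RTT) / Ttrans = 42 / 2 = 21
W_min = ceil(21) = 21

21


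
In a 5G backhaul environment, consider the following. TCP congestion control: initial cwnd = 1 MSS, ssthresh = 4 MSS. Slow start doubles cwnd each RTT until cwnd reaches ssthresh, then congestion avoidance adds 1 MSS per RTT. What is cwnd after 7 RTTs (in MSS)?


RTT 0: cwnd = 1 MSS (initial)
RTT 1: cwnd = 2 MSS (slow start, doubled)
RTT 2: cwnd = 4 MSS (slow start, doubled)
RTT 3: cwnd = 5 MSS (congestion avoidance, +1)
RTT 4: cwnd = 6 MSS (congestion avoidance, +1)
RTT 5: cwnd = 7 MSS (congestion avoidance, +1)
RTT 6: cwnd = 8 MSS (congestion avoidance, +1)
RTT 7: cwnd = 9 MSS (congestion avoidance, +1)

9


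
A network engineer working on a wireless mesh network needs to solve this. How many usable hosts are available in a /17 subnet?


Given: subnet mask /17
Host bits = 32 - 17 = 15
Total addresses = 2^15 = 32768
Usable hosts = 32768 - 2 (network + broadcast) = 32766

32766


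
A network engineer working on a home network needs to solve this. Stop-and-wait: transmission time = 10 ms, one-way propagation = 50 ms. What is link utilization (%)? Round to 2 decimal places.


Given: Ttrans = 10 ms, Tprop = 50 ms
RTT = 2 * Tprop = 2 * 50 = 100 ms
U = Ttrans / (Ttrans + RTT)
U = 10 / (10 + 100)
U = 10 / 110 = 0.090909
U% = 9.09%

9.09


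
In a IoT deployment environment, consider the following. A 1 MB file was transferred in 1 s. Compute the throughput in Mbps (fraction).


Given: file = 1 MB, time = 1 s
File in Mb = 1 * 8 = 8 Mb
Throughput = 8 / 1 Mbps
Throughput = 8 Mbps

8


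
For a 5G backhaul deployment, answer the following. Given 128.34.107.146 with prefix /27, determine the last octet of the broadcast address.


Given: IP = 128.34.107.146, prefix = /27
Host bits = 32 - 27 = 5
Network last octet = 146 AND mask = 128
Host part size = 2^5 - 1 = 31
Broadcast last octet = 128 OR 31 = 159

159


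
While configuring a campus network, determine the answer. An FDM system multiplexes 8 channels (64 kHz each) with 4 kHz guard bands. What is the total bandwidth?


Given: 8 channels, 64 kHz each, guard = 4 kHz
Channel bandwidth = 8 * 64 = 512 kHz
Guard bands = 7 gaps * 4 kHz = 28 kHz
Total = 512 + 28 = 540 kHz

540


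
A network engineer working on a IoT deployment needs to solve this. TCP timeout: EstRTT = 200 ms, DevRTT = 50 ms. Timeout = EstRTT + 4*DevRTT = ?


Given: EstRTT = 200 ms, DevRTT = 50 ms
Timeout = EstRTT + 4 * DevRTT
4 * DevRTT = 4 * 50 = 200
Timeout = 200 + 200 = 400 ms

400


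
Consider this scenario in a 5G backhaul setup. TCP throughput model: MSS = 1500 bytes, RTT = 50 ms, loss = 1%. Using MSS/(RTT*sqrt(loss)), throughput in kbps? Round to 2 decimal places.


Given: MSS = 1500 bytes, RTT = 50 ms, loss = 1%
RTT in seconds = 50 / 1000 = 0.05
Loss rate = 1% = 0.01
sqrt(loss) = sqrt(0.01) = 0.1
Throughput (bytes/s) = 1500 / (0.05 * 0.1) = 300000.0000
Throughput (kbps) = 300000.0000 * 8 / 1000 = 2400.000000 -> 2400.00 kbps (2 dp)

2400.00


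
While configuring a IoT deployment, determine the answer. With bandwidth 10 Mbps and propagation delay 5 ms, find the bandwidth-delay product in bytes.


Given: bandwidth = 10 Mbps, delay = 5 ms
BDP in bits = 10 * 10^6 * 5 / 1000
BDP in bits = 50000
BDP in bytes = 50000 / 8 = 6250

6250


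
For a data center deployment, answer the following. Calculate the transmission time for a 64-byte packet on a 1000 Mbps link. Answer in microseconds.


Given: packet = 64 bytes, bandwidth = 1000 Mbps
Packet in bits = 64 * 8 = 512 bits
Bandwidth = 1000 * 10^6 = 1000000000 bps
Time = 512 / 1000000000 seconds
Time in us = 512 * 10^6 / 1000000000 = 0.512

0.512


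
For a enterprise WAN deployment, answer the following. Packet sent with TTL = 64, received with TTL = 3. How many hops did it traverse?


Given: initial TTL = 64, received TTL = 3
Hops = initial TTL - received TTL
Hops = 64 - 3 = 61

61


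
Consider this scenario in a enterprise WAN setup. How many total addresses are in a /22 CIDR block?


Given: CIDR prefix /22
Host bits = 32 - 22 = 10
Total addresses = 2^10 = 1024

1024


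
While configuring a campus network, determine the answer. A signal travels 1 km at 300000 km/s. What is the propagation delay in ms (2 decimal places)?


Given: distance = 1 km, speed = 300000 km/s
Delay = distance / speed = 1 / 300000 seconds
Delay in ms = 1 * 1000 / 300000
Delay = 0.0033 ms
Rounded to 2 dp = 0.00 ms

0.00


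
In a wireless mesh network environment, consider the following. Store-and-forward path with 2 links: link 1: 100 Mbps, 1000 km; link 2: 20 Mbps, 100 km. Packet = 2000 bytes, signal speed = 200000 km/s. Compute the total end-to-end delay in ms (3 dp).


Packet = 2000 bytes = 16000 bits. Store-and-forward: sum (t_trans + t_prop) per link.
Link 1: t_trans = 16000/(100*10^6) s = 0.1600 ms; t_prop = 1000/200000 s = 5.0000 ms; subtotal = 5.1600 ms
Link 2: t_trans = 16000/(20*10^6) s = 0.8000 ms; t_prop = 100/200000 s = 0.5000 ms; subtotal = 1.3000 ms
End-to-end = 5.1600 + 1.3000 = 6.4600 ms -> 6.460 ms (3 dp)

6.460


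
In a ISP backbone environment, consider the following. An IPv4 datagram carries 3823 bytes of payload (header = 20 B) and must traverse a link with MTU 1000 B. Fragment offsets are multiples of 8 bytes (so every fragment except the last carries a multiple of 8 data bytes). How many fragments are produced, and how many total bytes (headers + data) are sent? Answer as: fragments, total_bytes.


Max data per non-final fragment = floor((MTU - header)/8)*8 = floor((1000 - 20)/8)*8 = floor(980/8)*8 = 976 B
Final fragment needs no 8-byte alignment: it can carry up to MTU - header = 980 B
Non-final fragments needed = ceil((payload - 980) / 976) = ceil(2843/976) = ceil(2.9129) = 3
Number of fragments = 3 + 1 = 4
Fragment sizes (data): 3 * 976 B + 895 B (last, 895 <= 980 OK)
Total bytes sent = payload + n_frags * header = 3823 + 4*20 = 3823 + 80 = 3903 B

4, 3903


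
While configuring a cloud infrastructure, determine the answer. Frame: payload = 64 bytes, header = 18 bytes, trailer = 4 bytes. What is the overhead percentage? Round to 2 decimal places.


Given: payload = 64 B, header = 18 B, trailer = 4 B
Overhead bytes = header + trailer = 18 + 4 = 22
Total frame = payload + overhead = 64 + 22 = 86
Overhead % = 22 / 86 * 100 = 25.5814% -> 25.58% (2 dp)

25.58


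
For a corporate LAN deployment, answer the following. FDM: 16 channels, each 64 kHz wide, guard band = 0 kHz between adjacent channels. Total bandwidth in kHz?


Given: 16 channels, 64 kHz each, guard = 0 kHz
Channel bandwidth = 16 * 64 = 1024 kHz
Guard bands = 15 gaps * 0 kHz = 0 kHz
Total = 1024 + 0 = 1024 kHz

1024


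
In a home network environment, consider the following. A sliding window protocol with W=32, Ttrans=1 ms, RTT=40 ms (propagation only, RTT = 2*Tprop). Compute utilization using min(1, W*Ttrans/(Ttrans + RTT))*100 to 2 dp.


Given: W = 32, Ttrans = 1 ms, RTT = 40 ms (= 2 * Tprop, Tprop = 20 ms)
Cycle time = Ttrans + RTT = 1 + 40 = 41 ms (first packet sent until its ACK returns)
W * Ttrans = 32 * 1 = 32 ms of sending per cycle
W * Ttrans / (Ttrans + RTT) = 32 / 41 = 0.780488
U = min(1, 0.780488) = 0.780488
U% = 78.05%

78.05


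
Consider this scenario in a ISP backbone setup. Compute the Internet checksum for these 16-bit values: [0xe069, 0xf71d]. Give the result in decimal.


Given words: [0xe069, 0xf71d]
Step 1: Sum all words
Raw sum = 57449 + 63261 = 120710
Step 2: Fold carry: (55174 + 1) = 55175
One's complement = ~55175 & 0xFFFF = 10360

10360


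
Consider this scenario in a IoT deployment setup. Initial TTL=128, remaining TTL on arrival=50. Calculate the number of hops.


Given: initial TTL = 128, received TTL = 50
Hops = initial TTL - received TTL
Hops = 128 - 50 = 78

78


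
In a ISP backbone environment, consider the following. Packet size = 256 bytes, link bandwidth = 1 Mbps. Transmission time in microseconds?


Given: packet = 256 bytes, bandwidth = 1 Mbps
Packet in bits = 256 * 8 = 2048 bits
Bandwidth = 1 * 10^6 = 1000000 bps
Time = 2048 / 1000000 seconds
Time in us = 2048 * 10^6 / 1000000 = 2048

2048


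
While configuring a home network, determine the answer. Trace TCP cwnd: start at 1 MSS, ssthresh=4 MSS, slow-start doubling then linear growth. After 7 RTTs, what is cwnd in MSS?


RTT 0: cwnd = 1 MSS (initial)
RTT 1: cwnd = 2 MSS (slow start, doubled)
RTT 2: cwnd = 4 MSS (slow start, doubled)
RTT 3: cwnd = 5 MSS (congestion avoidance, +1)
RTT 4: cwnd = 6 MSS (congestion avoidance, +1)
RTT 5: cwnd = 7 MSS (congestion avoidance, +1)
RTT 6: cwnd = 8 MSS (congestion avoidance, +1)
RTT 7: cwnd = 9 MSS (congestion avoidance, +1)

9


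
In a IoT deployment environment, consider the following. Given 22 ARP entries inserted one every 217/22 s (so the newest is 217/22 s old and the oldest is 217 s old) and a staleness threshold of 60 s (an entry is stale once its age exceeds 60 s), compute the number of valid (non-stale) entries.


Ages are k * 217/22 s for k = 1..22 (spacing = 9.8636 s).
Entry k is valid iff k * 217/22 <= 60 iff k <= 22 * 60 / 217 = 6.0829
n_valid = floor(6.0829) = 6
(n_stale = 22 - 6 = 16)

6


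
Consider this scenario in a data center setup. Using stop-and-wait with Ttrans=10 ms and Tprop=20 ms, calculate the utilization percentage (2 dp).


Given: Ttrans = 10 ms, Tprop = 20 ms
RTT = 2 * Tprop = 2 * 20 = 40 ms
U = Ttrans / (Ttrans + RTT)
U = 10 / (10 + 40)
U = 10 / 50 = 0.2
U% = 20.00%

20.00


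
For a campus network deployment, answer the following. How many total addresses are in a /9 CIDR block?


Given: CIDR prefix /9
Host bits = 32 - 9 = 23
Total addresses = 2^23 = 8388608

8388608


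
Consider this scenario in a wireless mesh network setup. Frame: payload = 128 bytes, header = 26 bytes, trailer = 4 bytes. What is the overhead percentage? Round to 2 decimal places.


Given: payload = 128 B, header = 26 B, trailer = 4 B
Overhead bytes = header + trailer = 26 + 4 = 30
Total frame = payload + overhead = 128 + 30 = 158
Overhead % = 30 / 158 * 100 = 18.9873% -> 18.99% (2 dp)

18.99


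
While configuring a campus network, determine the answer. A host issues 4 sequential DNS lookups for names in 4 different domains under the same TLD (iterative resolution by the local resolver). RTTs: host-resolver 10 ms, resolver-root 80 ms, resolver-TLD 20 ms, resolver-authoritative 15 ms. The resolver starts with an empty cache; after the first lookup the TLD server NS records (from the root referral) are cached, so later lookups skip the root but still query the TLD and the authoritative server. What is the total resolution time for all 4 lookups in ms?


Lookup 1 (cold cache): local + root + TLD + auth = 10 + 80 + 20 + 15 = 125 ms
Lookups 2..4 (TLD NS cached -> skip root; new domain -> still ask TLD and auth): local + TLD + auth = 10 + 20 + 15 = 45 ms each
Remaining 3 lookups: 3 * 45 = 135 ms
Total = 125 + 135 = 260 ms

260


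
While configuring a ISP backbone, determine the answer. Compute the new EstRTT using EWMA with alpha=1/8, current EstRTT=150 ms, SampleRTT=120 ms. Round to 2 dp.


Given: EstRTT = 150 ms, SampleRTT = 120 ms, alpha = 1/8
New EstRTT = (1 - alpha) * EstRTT + alpha * SampleRTT
(7/8) * 150 = 131.25
(1/8) * 120 = 15
New EstRTT = 131.25 + 15 = 146.25 ms -> 146.25 ms (2 dp)

146.25


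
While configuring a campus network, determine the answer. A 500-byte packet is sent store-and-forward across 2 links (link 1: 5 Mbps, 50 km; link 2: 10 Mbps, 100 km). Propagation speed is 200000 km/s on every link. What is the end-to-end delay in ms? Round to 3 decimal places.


Packet = 500 bytes = 4000 bits. Store-and-forward: sum (t_trans + t_prop) per link.
Link 1: t_trans = 4000/(5*10^6) s = 0.8000 ms; t_prop = 50/200000 s = 0.2500 ms; subtotal = 1.0500 ms
Link 2: t_trans = 4000/(10*10^6) s = 0.4000 ms; t_prop = 100/200000 s = 0.5000 ms; subtotal = 0.9000 ms
End-to-end = 1.0500 + 0.9000 = 1.9500 ms -> 1.950 ms (3 dp)

1.950


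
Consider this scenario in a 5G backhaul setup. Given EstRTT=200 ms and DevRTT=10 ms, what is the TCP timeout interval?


Given: EstRTT = 200 ms, DevRTT = 10 ms
Timeout = EstRTT + 4 * DevRTT
4 * DevRTT = 4 * 10 = 40
Timeout = 200 + 40 = 240 ms

240


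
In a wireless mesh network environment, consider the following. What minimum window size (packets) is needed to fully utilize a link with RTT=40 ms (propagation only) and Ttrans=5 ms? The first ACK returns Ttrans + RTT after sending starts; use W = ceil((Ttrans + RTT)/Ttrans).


Given: Ttrans = 5 ms, RTT = 40 ms (= 2 * Tprop, Tprop = 20 ms)
Time until first ACK returns = Ttrans + RTT = 5 + 40 = 45 ms
Need W * Ttrans >= Ttrans + RTT  ->  W >= (Ttrans + RTT) / Ttrans
(Ttrans + RTT) / Ttrans = 45 / 5 = 9
W_min = ceil(9) = 9

9


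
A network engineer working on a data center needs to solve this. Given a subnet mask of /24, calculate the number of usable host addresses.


Given: subnet mask /24
Host bits = 32 - 24 = 8
Total addresses = 2^8 = 256
Usable hosts = 256 - 2 (network + broadcast) = 254

254


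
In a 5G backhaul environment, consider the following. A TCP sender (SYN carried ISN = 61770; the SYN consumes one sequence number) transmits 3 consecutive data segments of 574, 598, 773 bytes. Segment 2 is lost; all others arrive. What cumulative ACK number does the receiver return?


SYN uses sequence number 61770; first data byte = ISN + 1 = 61771.
Segment 1: SEQ = 61771, len = 574 B, covers [61771, 62344]
Segment 2: SEQ = 62345, len = 598 B, covers [62345, 62942] [LOST]
Segment 3: SEQ = 62943, len = 773 B, covers [62943, 63715]
In-order data received: bytes [61771, 62344] (segments 1..1).
Segment 2 missing -> gap begins at byte 62345; later segments buffered out of order.
Cumulative ACK = next expected in-order byte = 61771 + 574 = 62345

62345


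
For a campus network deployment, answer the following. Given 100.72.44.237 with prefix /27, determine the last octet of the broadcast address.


Given: IP = 100.72.44.237, prefix = /27
Host bits = 32 - 27 = 5
Network last octet = 237 AND mask = 224
Host part size = 2^5 - 1 = 31
Broadcast last octet = 224 OR 31 = 255

255


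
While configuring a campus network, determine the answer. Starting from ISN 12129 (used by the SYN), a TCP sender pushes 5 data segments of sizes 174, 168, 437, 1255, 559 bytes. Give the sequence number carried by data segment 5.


The SYN occupies sequence number ISN = 12129, so the first data byte is ISN + 1 = 12130.
SEQ of data segment i = (ISN + 1) + sum of payload sizes of segments 1..i-1.
Segment 1: SEQ = 12130, payload = 174 bytes
Segment 2: SEQ = 12304, payload = 168 bytes
Segment 3: SEQ = 12472, payload = 437 bytes
Segment 4: SEQ = 12909, payload = 1255 bytes
Segment 5: SEQ = 14164, payload = 559 bytes
SEQ of segment 5 = 12130 + 174 + 168 + 437 + 1255 = 14164

14164


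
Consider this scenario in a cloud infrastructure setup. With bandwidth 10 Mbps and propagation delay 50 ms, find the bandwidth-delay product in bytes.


Given: bandwidth = 10 Mbps, delay = 50 ms
BDP in bits = 10 * 10^6 * 50 / 1000
BDP in bits = 500000
BDP in bytes = 500000 / 8 = 62500

62500


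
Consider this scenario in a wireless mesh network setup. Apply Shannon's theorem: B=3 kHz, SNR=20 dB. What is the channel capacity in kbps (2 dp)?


Given: B = 3 kHz, SNR = 20 dB
SNR linear = 10^(20/10) = 100
1 + SNR = 101
log2(101) = 6.6582114828
C = 3 * 1000 * 6.6582114828 = 19974.6344 bps
C = 19.974634 kbps -> 19.97 kbps (2 dp)

19.97
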